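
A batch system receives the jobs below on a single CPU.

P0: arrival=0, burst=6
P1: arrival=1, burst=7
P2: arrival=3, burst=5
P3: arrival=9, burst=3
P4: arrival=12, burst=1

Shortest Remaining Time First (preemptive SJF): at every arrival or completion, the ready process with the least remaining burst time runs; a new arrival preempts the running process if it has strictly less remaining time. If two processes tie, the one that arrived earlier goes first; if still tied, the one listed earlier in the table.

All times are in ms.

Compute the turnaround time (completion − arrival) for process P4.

1

Gantt: | P0 0-6 | P2 6-11 | P3 11-12 | P4 12-13 | P3 13-15 | P1 15-22 |
Completion: P0=6  P1=22  P2=11  P3=15  P4=13
Turnaround (C−A): P0=6  P1=21  P2=8  P3=6  P4=1
Turnaround(P4) = completion − arrival = 13 − 12 = 1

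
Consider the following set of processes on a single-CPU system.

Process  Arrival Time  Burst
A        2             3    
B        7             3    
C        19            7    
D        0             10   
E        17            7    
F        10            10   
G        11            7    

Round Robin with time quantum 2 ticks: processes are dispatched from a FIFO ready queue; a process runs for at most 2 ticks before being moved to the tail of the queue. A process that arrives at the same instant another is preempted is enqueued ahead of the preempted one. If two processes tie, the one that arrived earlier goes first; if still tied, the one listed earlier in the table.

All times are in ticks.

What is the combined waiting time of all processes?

111

Schedule: | D 0-2 | A 2-4 | D 4-6 | A 6-7 | D 7-9 | B 9-11 | D 11-13 | F 13-15 | G 15-17 | B 17-18 | D 18-20 | F 20-22 | E 22-24 | G 24-26 | C 26-28 | F 28-30 | E 30-32 | G 32-34 | C 34-36 | F 36-38 | E 38-40 | G 40-41 | C 41-43 | F 43-45 | E 45-46 | C 46-47 |
Completion: A=7  B=18  C=47  D=20  E=46  F=45  G=41
Turnaround (C−A): A=5  B=11  C=28  D=20  E=29  F=35  G=30
Waiting = turnaround − burst: A=2, B=8, C=21, D=10, E=22, F=25, G=23
Total waiting = 2 + 8 + 21 + 10 + 22 + 25 + 23 = 111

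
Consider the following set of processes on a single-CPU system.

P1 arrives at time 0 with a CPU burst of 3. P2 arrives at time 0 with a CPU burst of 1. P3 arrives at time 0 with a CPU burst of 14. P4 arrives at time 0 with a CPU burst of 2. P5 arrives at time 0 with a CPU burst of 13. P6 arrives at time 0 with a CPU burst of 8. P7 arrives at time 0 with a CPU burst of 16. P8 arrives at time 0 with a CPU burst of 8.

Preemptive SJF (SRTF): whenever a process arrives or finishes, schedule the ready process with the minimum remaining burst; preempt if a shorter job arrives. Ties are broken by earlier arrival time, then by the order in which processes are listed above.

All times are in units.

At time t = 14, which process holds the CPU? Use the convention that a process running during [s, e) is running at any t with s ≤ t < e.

P8

Schedule: | P2 0-1 | P4 1-3 | P1 3-6 | P6 6-14 | P8 14-22 | P5 22-35 | P3 35-49 | P7 49-65 |
Completion: P1=6  P2=1  P3=49  P4=3  P5=35  P6=14  P7=65  P8=22
Turnaround (C−A): P1=6  P2=1  P3=49  P4=3  P5=35  P6=14  P7=65  P8=22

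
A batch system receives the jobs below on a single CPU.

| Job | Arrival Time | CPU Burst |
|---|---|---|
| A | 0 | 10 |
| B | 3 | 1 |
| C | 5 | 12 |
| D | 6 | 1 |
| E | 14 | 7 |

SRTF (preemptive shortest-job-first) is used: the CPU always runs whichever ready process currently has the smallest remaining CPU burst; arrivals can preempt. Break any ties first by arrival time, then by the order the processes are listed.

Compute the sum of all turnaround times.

Gantt: | A 0-3 | B 3-4 | A 4-6 | D 6-7 | A 7-12 | C 12-14 | E 14-21 | C 21-31 |
Completion: A=12  B=4  C=31  D=7  E=21
Turnaround (C−A): A=12  B=1  C=26  D=1  E=7
Turnaround = completion − arrival: A=12, B=1, C=26, D=1, E=7
Total turnaround = 12 + 1 + 26 + 1 + 7 = 47

47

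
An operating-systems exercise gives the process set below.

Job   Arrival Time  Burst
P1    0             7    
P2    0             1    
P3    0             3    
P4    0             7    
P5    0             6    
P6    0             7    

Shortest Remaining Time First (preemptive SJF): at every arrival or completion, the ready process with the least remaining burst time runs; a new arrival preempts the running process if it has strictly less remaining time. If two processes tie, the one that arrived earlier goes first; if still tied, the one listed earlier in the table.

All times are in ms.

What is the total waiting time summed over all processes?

56

Schedule: | P2 0-1 | P3 1-4 | P5 4-10 | P1 10-17 | P4 17-24 | P6 24-31 |
Completion: P1=17  P2=1  P3=4  P4=24  P5=10  P6=31
Waiting = turnaround − burst: P1=10, P2=0, P3=1, P4=17, P5=4, P6=24
Total waiting = 10 + 0 + 1 + 17 + 4 + 24 = 56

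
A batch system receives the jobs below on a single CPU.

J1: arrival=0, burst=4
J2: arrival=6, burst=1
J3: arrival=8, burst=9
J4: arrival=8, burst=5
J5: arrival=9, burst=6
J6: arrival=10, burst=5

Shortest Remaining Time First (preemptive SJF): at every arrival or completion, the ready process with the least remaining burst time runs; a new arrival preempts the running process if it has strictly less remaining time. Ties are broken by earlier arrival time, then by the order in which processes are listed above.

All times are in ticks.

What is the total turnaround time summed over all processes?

58

Schedule: | J1 0-4 | idle 4-6 | J2 6-7 | idle 7-8 | J4 8-13 | J6 13-18 | J5 18-24 | J3 24-33 |
Completion: J1=4  J2=7  J3=33  J4=13  J5=24  J6=18
Turnaround = completion − arrival: J1=4, J2=1, J3=25, J4=5, J5=15, J6=8
Total turnaround = 4 + 1 + 25 + 5 + 15 + 8 = 58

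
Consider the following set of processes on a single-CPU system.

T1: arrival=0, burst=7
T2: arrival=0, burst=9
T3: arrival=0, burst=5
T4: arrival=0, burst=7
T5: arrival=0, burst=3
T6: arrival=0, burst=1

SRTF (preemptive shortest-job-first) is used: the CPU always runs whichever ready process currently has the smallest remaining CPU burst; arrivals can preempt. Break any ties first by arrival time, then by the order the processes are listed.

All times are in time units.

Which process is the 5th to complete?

T4

Schedule: | T6 0-1 | T5 1-4 | T3 4-9 | T1 9-16 | T4 16-23 | T2 23-32 |
Completion: T1=16  T2=32  T3=9  T4=23  T5=4  T6=1
Turnaround (C−A): T1=16  T2=32  T3=9  T4=23  T5=4  T6=1
Finish order: T6 → T5 → T3 → T1 → T4 → T2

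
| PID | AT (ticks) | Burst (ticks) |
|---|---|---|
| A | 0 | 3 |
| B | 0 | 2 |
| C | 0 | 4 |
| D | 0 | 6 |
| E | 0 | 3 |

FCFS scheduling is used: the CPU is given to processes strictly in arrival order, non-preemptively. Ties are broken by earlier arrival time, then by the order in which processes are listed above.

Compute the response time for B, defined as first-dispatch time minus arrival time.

Gantt: | A 0-3 | B 3-5 | C 5-9 | D 9-15 | E 15-18 |
Completion: A=3  B=5  C=9  D=15  E=18
Response(B) = first start − arrival = 3 − 0 = 3

3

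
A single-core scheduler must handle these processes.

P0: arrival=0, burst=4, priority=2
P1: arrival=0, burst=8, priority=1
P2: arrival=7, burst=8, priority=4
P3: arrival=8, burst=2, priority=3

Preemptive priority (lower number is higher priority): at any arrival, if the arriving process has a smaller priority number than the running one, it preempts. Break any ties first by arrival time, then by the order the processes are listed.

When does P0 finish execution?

12

Schedule: | P1 0-8 | P0 8-12 | P3 12-14 | P2 14-22 |
Completion: P0=12  P1=8  P2=22  P3=14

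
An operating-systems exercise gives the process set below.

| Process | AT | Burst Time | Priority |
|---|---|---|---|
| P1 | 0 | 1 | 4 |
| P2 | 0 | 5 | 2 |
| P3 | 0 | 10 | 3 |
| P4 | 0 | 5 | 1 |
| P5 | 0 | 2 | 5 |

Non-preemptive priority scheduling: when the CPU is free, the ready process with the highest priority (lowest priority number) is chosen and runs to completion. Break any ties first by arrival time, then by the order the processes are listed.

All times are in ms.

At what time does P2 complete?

Schedule: | P4 0-5 | P2 5-10 | P3 10-20 | P1 20-21 | P5 21-23 |
Completion: P1=21  P2=10  P3=20  P4=5  P5=23
Turnaround (C−A): P1=21  P2=10  P3=20  P4=5  P5=23

10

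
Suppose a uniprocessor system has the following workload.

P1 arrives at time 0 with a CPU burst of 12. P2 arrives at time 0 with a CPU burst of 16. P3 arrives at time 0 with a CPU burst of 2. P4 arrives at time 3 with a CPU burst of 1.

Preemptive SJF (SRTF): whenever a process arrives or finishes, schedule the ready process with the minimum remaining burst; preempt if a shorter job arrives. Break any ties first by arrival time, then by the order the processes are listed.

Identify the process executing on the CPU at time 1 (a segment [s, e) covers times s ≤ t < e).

Timeline: | P3 0-2 | P1 2-3 | P4 3-4 | P1 4-15 | P2 15-31 |
Completion: P1=15  P2=31  P3=2  P4=4

P3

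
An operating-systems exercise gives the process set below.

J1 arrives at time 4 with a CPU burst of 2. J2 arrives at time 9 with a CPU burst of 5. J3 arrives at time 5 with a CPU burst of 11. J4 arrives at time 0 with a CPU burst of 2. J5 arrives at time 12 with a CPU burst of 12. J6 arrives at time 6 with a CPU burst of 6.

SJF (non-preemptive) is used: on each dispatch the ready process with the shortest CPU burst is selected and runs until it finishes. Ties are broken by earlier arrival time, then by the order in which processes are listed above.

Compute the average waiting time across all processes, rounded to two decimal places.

Schedule: | J4 0-2 | idle 2-4 | J1 4-6 | J6 6-12 | J2 12-17 | J3 17-28 | J5 28-40 |
Completion: J1=6  J2=17  J3=28  J4=2  J5=40  J6=12
Waiting times: J1=0, J2=3, J3=12, J4=0, J5=16, J6=0
Average waiting = (0+3+12+0+16+0) / 6 = 31/6 = 5.17

5.17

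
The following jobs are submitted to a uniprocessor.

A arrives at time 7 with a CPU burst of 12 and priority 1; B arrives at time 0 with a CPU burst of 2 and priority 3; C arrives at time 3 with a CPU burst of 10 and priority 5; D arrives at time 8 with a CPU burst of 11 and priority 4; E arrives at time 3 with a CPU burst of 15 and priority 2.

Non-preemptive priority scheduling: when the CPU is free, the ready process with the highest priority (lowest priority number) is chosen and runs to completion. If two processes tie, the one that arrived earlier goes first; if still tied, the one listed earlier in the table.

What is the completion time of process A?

Timeline: | B 0-2 | idle 2-3 | E 3-18 | A 18-30 | D 30-41 | C 41-51 |
Completion: A=30  B=2  C=51  D=41  E=18
Turnaround (C−A): A=23  B=2  C=48  D=33  E=15

30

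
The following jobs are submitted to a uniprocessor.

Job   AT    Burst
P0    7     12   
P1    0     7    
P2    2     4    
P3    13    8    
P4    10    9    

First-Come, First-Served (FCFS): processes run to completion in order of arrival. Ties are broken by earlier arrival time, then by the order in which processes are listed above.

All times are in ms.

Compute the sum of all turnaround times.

81

Schedule: | P1 0-7 | P2 7-11 | P0 11-23 | P4 23-32 | P3 32-40 |
Completion: P0=23  P1=7  P2=11  P3=40  P4=32
Turnaround (C−A): P0=16  P1=7  P2=9  P3=27  P4=22
Turnaround = completion − arrival: P0=16, P1=7, P2=9, P3=27, P4=22
Total turnaround = 16 + 7 + 9 + 27 + 22 = 81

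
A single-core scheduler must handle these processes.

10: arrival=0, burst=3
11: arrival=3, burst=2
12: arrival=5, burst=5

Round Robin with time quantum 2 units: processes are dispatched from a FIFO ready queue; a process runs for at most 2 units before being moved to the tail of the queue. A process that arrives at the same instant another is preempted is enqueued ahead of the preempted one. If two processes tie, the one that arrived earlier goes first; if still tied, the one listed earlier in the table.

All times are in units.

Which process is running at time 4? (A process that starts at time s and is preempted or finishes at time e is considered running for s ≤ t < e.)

11

Timeline: | 10 0-3 | 11 3-5 | 12 5-10 |
Completion: 10=3  11=5  12=10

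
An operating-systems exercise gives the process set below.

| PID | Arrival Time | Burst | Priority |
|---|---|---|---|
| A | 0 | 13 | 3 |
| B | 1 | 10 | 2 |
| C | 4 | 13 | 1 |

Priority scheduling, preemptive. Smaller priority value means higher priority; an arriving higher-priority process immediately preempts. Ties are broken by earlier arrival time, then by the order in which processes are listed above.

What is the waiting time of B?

13

Schedule: | A 0-1 | B 1-4 | C 4-17 | B 17-24 | A 24-36 |
Completion: A=36  B=24  C=17
Turnaround (C−A): A=36  B=23  C=13
Waiting(B) = turnaround − burst = 23 − 10 = 13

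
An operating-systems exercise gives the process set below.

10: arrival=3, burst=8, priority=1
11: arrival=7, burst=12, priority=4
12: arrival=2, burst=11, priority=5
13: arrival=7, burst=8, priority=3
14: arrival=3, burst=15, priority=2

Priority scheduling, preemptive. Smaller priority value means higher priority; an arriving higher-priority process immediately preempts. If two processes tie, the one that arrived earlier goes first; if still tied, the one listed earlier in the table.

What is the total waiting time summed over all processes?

Gantt: | idle 0-2 | 12 2-3 | 10 3-11 | 14 11-26 | 13 26-34 | 11 34-46 | 12 46-56 |
Completion: 10=11  11=46  12=56  13=34  14=26
Turnaround (C−A): 10=8  11=39  12=54  13=27  14=23
Waiting = turnaround − burst: 10=0, 11=27, 12=43, 13=19, 14=8
Total waiting = 0 + 27 + 43 + 19 + 8 = 97

97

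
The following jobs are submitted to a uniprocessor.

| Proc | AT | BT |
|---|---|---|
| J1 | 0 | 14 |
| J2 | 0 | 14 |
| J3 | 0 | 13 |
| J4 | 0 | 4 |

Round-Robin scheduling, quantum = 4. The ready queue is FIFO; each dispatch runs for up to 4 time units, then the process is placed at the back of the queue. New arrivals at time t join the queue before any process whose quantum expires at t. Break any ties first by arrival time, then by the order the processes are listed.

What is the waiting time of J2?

Timeline: | J1 0-4 | J2 4-8 | J3 8-12 | J4 12-16 | J1 16-20 | J2 20-24 | J3 24-28 | J1 28-32 | J2 32-36 | J3 36-40 | J1 40-42 | J2 42-44 | J3 44-45 |
Completion: J1=42  J2=44  J3=45  J4=16
Turnaround (C−A): J1=42  J2=44  J3=45  J4=16
Waiting(J2) = turnaround − burst = 44 − 14 = 30

30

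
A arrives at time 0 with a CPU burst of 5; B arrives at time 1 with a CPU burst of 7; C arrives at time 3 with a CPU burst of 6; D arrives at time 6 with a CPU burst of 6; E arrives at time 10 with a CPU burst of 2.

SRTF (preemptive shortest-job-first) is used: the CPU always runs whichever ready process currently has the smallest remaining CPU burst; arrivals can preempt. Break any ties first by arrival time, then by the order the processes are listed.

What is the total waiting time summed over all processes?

28

Timeline: | A 0-5 | C 5-11 | E 11-13 | D 13-19 | B 19-26 |
Completion: A=5  B=26  C=11  D=19  E=13
Waiting = turnaround − burst: A=0, B=18, C=2, D=7, E=1
Total waiting = 0 + 18 + 2 + 7 + 1 = 28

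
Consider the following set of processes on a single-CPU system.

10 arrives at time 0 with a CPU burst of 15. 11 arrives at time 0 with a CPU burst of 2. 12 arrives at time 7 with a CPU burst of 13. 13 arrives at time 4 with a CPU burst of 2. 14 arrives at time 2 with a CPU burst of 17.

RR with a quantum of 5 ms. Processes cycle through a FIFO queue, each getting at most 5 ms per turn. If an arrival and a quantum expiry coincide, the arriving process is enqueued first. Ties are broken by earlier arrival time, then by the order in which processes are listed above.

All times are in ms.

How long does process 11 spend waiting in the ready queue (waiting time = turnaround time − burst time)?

Schedule: | 10 0-5 | 11 5-7 | 14 7-12 | 13 12-14 | 10 14-19 | 12 19-24 | 14 24-29 | 10 29-34 | 12 34-39 | 14 39-44 | 12 44-47 | 14 47-49 |
Completion: 10=34  11=7  12=47  13=14  14=49
Waiting(11) = turnaround − burst = 7 − 2 = 5

5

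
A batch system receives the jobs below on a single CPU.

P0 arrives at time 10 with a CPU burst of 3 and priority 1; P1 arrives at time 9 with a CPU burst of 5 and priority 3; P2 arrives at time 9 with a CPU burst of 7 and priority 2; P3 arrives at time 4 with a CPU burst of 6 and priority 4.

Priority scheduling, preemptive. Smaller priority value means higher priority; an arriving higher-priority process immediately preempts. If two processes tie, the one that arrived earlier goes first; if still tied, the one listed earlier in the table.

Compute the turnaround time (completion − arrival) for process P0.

3

Timeline: | idle 0-4 | P3 4-9 | P2 9-10 | P0 10-13 | P2 13-19 | P1 19-24 | P3 24-25 |
Completion: P0=13  P1=24  P2=19  P3=25
Turnaround(P0) = completion − arrival = 13 − 10 = 3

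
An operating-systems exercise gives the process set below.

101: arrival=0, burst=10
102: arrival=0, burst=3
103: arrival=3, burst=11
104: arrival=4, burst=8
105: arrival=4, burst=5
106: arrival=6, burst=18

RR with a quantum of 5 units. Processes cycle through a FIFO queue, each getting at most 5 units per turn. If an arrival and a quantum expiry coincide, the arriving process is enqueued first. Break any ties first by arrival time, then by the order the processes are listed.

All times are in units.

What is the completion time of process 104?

Gantt: | 101 0-5 | 102 5-8 | 103 8-13 | 104 13-18 | 105 18-23 | 101 23-28 | 106 28-33 | 103 33-38 | 104 38-41 | 106 41-46 | 103 46-47 | 106 47-55 |
Completion: 101=28  102=8  103=47  104=41  105=23  106=55
Turnaround (C−A): 101=28  102=8  103=44  104=37  105=19  106=49

41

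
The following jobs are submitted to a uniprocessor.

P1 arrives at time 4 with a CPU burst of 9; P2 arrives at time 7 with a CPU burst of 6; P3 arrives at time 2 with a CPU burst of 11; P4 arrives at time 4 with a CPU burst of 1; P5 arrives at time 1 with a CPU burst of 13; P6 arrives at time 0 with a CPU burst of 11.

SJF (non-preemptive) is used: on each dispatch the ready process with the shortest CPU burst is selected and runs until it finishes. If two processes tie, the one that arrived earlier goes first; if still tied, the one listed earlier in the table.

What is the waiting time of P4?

Timeline: | P6 0-11 | P4 11-12 | P2 12-18 | P1 18-27 | P3 27-38 | P5 38-51 |
Completion: P1=27  P2=18  P3=38  P4=12  P5=51  P6=11
Turnaround (C−A): P1=23  P2=11  P3=36  P4=8  P5=50  P6=11
Waiting(P4) = turnaround − burst = 8 − 1 = 7

7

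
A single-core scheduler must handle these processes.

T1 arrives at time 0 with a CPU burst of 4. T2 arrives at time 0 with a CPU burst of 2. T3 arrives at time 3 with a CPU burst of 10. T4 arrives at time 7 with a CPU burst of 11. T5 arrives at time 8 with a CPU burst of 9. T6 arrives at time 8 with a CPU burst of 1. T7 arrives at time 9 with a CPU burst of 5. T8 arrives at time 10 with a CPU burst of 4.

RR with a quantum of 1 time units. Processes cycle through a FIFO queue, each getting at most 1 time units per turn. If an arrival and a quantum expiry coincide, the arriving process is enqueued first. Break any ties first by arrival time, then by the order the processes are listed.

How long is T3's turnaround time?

38

Timeline: | T1 0-1 | T2 1-2 | T1 2-3 | T2 3-4 | T3 4-5 | T1 5-6 | T3 6-7 | T1 7-8 | T4 8-9 | T3 9-10 | T5 10-11 | T6 11-12 | T7 12-13 | T4 13-14 | T8 14-15 | T3 15-16 | T5 16-17 | T7 17-18 | T4 18-19 | T8 19-20 | T3 20-21 | T5 21-22 | T7 22-23 | T4 23-24 | T8 24-25 | T3 25-26 | T5 26-27 | T7 27-28 | T4 28-29 | T8 29-30 | T3 30-31 | T5 31-32 | T7 32-33 | T4 33-34 | T3 34-35 | T5 35-36 | T4 36-37 | T3 37-38 | T5 38-39 | T4 39-40 | T3 40-41 | T5 41-42 | T4 42-43 | T5 43-44 | T4 44-46 |
Completion: T1=8  T2=4  T3=41  T4=46  T5=44  T6=12  T7=33  T8=30
Turnaround(T3) = completion − arrival = 41 − 3 = 38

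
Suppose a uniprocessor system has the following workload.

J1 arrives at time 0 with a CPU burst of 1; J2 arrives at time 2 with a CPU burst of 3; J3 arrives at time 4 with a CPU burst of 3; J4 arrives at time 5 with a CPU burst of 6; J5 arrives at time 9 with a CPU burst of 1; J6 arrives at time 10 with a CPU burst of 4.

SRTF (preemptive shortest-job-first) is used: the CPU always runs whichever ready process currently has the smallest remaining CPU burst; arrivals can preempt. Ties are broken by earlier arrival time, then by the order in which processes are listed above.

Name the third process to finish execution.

Gantt: | J1 0-1 | idle 1-2 | J2 2-5 | J3 5-8 | J4 8-9 | J5 9-10 | J6 10-14 | J4 14-19 |
Completion: J1=1  J2=5  J3=8  J4=19  J5=10  J6=14
Turnaround (C−A): J1=1  J2=3  J3=4  J4=14  J5=1  J6=4
Finish order: J1 → J2 → J3 → J5 → J6 → J4

J3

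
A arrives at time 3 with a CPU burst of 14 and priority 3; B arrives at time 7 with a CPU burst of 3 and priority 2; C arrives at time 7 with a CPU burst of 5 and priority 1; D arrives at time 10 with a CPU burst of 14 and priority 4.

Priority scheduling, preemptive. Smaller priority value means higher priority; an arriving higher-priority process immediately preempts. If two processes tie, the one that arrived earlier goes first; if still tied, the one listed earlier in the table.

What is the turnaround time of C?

5

Gantt: | idle 0-3 | A 3-7 | C 7-12 | B 12-15 | A 15-25 | D 25-39 |
Completion: A=25  B=15  C=12  D=39
Turnaround (C−A): A=22  B=8  C=5  D=29
Turnaround(C) = completion − arrival = 12 − 7 = 5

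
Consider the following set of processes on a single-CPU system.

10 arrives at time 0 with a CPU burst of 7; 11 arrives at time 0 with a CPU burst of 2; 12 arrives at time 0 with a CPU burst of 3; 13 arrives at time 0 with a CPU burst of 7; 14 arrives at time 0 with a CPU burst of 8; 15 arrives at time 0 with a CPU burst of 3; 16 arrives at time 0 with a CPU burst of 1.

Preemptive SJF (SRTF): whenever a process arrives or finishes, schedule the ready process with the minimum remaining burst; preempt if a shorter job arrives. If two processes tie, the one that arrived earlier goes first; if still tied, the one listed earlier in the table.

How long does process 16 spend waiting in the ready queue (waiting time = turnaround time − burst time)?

Gantt: | 16 0-1 | 11 1-3 | 12 3-6 | 15 6-9 | 10 9-16 | 13 16-23 | 14 23-31 |
Completion: 10=16  11=3  12=6  13=23  14=31  15=9  16=1
Waiting(16) = turnaround − burst = 1 − 1 = 0

0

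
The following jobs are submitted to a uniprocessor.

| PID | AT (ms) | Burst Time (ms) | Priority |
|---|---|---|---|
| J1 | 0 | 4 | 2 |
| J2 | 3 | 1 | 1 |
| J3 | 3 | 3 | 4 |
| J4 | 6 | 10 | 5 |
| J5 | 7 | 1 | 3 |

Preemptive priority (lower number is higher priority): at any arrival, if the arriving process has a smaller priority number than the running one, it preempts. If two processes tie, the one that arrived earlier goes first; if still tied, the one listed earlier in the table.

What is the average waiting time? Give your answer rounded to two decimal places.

Timeline: | J1 0-3 | J2 3-4 | J1 4-5 | J3 5-7 | J5 7-8 | J3 8-9 | J4 9-19 |
Completion: J1=5  J2=4  J3=9  J4=19  J5=8
Waiting times: J1=1, J2=0, J3=3, J4=3, J5=0
Average waiting = (1+0+3+3+0) / 5 = 7/5 = 1.40

1.40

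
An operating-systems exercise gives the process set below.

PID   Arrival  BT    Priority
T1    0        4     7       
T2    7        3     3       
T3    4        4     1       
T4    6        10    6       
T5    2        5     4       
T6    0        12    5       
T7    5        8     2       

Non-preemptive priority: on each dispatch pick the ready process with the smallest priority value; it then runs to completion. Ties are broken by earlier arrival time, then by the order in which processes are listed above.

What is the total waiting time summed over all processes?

Timeline: | T6 0-12 | T3 12-16 | T7 16-24 | T2 24-27 | T5 27-32 | T4 32-42 | T1 42-46 |
Completion: T1=46  T2=27  T3=16  T4=42  T5=32  T6=12  T7=24
Turnaround (C−A): T1=46  T2=20  T3=12  T4=36  T5=30  T6=12  T7=19
Waiting = turnaround − burst: T1=42, T2=17, T3=8, T4=26, T5=25, T6=0, T7=11
Total waiting = 42 + 17 + 8 + 26 + 25 + 0 + 11 = 129

129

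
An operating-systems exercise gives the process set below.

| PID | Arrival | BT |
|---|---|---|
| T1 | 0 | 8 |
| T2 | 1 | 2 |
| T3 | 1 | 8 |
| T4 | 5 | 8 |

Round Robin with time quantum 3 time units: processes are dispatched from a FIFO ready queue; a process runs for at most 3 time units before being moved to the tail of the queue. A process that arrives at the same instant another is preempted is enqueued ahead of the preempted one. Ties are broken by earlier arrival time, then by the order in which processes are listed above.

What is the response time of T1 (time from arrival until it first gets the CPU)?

Gantt: | T1 0-3 | T2 3-5 | T3 5-8 | T1 8-11 | T4 11-14 | T3 14-17 | T1 17-19 | T4 19-22 | T3 22-24 | T4 24-26 |
Completion: T1=19  T2=5  T3=24  T4=26
Response(T1) = first start − arrival = 0 − 0 = 0

0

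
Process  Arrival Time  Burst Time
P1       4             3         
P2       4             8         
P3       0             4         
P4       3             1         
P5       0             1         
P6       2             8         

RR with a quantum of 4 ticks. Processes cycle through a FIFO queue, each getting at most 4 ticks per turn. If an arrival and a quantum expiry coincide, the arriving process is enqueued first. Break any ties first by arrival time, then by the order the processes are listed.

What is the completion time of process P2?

25

Schedule: | P3 0-4 | P5 4-5 | P6 5-9 | P4 9-10 | P1 10-13 | P2 13-17 | P6 17-21 | P2 21-25 |
Completion: P1=13  P2=25  P3=4  P4=10  P5=5  P6=21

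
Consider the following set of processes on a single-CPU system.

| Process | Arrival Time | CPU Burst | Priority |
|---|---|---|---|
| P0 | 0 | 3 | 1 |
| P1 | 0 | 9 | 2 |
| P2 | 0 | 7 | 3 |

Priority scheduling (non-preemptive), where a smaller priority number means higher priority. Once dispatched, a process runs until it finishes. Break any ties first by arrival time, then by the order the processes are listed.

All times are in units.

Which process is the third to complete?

P2

Timeline: | P0 0-3 | P1 3-12 | P2 12-19 |
Completion: P0=3  P1=12  P2=19
Turnaround (C−A): P0=3  P1=12  P2=19
Finish order: P0 → P1 → P2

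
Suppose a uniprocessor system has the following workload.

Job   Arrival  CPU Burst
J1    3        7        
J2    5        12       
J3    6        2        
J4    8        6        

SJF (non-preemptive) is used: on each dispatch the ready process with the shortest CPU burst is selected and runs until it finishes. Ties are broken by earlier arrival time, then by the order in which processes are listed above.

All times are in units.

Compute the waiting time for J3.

4

Schedule: | idle 0-3 | J1 3-10 | J3 10-12 | J4 12-18 | J2 18-30 |
Completion: J1=10  J2=30  J3=12  J4=18
Turnaround (C−A): J1=7  J2=25  J3=6  J4=10
Waiting(J3) = turnaround − burst = 6 − 2 = 4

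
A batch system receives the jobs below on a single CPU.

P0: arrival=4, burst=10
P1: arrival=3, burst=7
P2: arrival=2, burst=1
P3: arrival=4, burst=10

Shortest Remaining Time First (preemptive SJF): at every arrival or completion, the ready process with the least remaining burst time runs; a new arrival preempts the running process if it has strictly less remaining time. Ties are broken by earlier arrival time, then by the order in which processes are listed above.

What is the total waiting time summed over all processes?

22

Timeline: | idle 0-2 | P2 2-3 | P1 3-10 | P0 10-20 | P3 20-30 |
Completion: P0=20  P1=10  P2=3  P3=30
Turnaround (C−A): P0=16  P1=7  P2=1  P3=26
Waiting = turnaround − burst: P0=6, P1=0, P2=0, P3=16
Total waiting = 6 + 0 + 0 + 16 = 22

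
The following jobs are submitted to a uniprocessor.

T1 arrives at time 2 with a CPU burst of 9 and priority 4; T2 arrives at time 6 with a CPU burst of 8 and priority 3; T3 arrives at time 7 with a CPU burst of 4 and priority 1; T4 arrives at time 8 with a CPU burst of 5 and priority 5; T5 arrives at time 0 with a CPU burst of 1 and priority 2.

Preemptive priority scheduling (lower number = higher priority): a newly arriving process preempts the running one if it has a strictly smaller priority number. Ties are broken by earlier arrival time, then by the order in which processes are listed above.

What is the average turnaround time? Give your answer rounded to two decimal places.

Gantt: | T5 0-1 | idle 1-2 | T1 2-6 | T2 6-7 | T3 7-11 | T2 11-18 | T1 18-23 | T4 23-28 |
Completion: T1=23  T2=18  T3=11  T4=28  T5=1
Turnaround (C−A): T1=21  T2=12  T3=4  T4=20  T5=1
Turnaround times: T1=21, T2=12, T3=4, T4=20, T5=1
Average turnaround = (21+12+4+20+1) / 5 = 58/5 = 11.60

11.60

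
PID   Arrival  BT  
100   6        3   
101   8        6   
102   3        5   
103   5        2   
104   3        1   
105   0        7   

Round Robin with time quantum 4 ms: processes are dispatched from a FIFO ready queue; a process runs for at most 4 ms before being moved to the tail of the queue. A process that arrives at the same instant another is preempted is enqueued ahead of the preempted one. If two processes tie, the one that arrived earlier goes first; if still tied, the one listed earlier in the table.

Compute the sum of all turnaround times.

Gantt: | 105 0-4 | 102 4-8 | 104 8-9 | 105 9-12 | 103 12-14 | 100 14-17 | 101 17-21 | 102 21-22 | 101 22-24 |
Completion: 100=17  101=24  102=22  103=14  104=9  105=12
Turnaround (C−A): 100=11  101=16  102=19  103=9  104=6  105=12
Turnaround = completion − arrival: 100=11, 101=16, 102=19, 103=9, 104=6, 105=12
Total turnaround = 11 + 16 + 19 + 9 + 6 + 12 = 73

73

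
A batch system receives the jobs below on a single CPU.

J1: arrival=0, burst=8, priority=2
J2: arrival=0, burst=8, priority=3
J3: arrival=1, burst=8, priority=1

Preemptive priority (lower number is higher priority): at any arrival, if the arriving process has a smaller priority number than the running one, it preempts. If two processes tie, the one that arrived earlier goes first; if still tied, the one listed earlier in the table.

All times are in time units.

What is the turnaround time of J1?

Schedule: | J1 0-1 | J3 1-9 | J1 9-16 | J2 16-24 |
Completion: J1=16  J2=24  J3=9
Turnaround (C−A): J1=16  J2=24  J3=8
Turnaround(J1) = completion − arrival = 16 − 0 = 16

16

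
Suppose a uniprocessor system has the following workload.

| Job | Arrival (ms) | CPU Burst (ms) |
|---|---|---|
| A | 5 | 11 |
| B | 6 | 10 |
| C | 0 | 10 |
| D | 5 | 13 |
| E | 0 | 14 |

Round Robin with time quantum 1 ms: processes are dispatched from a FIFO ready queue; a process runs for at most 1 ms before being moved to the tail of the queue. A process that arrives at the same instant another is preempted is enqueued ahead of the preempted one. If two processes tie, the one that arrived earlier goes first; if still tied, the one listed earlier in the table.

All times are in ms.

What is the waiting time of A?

Schedule: | C 0-1 | E 1-2 | C 2-3 | E 3-4 | C 4-5 | E 5-6 | A 6-7 | D 7-8 | C 8-9 | B 9-10 | E 10-11 | A 11-12 | D 12-13 | C 13-14 | B 14-15 | E 15-16 | A 16-17 | D 17-18 | C 18-19 | B 19-20 | E 20-21 | A 21-22 | D 22-23 | C 23-24 | B 24-25 | E 25-26 | A 26-27 | D 27-28 | C 28-29 | B 29-30 | E 30-31 | A 31-32 | D 32-33 | C 33-34 | B 34-35 | E 35-36 | A 36-37 | D 37-38 | C 38-39 | B 39-40 | E 40-41 | A 41-42 | D 42-43 | B 43-44 | E 44-45 | A 45-46 | D 46-47 | B 47-48 | E 48-49 | A 49-50 | D 50-51 | B 51-52 | E 52-53 | A 53-54 | D 54-55 | E 55-56 | D 56-58 |
Completion: A=54  B=52  C=39  D=58  E=56
Turnaround (C−A): A=49  B=46  C=39  D=53  E=56
Waiting(A) = turnaround − burst = 49 − 11 = 38

38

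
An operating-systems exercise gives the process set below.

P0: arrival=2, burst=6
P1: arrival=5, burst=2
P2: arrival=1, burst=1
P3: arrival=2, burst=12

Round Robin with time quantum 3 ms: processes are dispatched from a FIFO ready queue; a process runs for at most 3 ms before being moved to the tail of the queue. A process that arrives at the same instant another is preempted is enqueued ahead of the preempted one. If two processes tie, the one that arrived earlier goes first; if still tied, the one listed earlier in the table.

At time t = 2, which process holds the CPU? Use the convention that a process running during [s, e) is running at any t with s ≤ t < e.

P0

Timeline: | idle 0-1 | P2 1-2 | P0 2-5 | P3 5-8 | P1 8-10 | P0 10-13 | P3 13-22 |
Completion: P0=13  P1=10  P2=2  P3=22
Turnaround (C−A): P0=11  P1=5  P2=1  P3=20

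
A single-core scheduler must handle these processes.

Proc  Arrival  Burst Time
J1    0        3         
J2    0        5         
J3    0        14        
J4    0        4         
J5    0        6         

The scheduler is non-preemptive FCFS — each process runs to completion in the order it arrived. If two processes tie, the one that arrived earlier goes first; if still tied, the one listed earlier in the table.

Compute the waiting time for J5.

26

Schedule: | J1 0-3 | J2 3-8 | J3 8-22 | J4 22-26 | J5 26-32 |
Completion: J1=3  J2=8  J3=22  J4=26  J5=32
Turnaround (C−A): J1=3  J2=8  J3=22  J4=26  J5=32
Waiting(J5) = turnaround − burst = 32 − 6 = 26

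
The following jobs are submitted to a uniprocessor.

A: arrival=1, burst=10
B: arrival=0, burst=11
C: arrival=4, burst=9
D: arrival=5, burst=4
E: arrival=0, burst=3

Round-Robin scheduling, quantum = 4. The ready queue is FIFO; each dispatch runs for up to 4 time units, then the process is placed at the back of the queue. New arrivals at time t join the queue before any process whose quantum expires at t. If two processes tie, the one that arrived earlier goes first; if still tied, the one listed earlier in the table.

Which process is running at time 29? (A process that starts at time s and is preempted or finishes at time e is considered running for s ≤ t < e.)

C

Schedule: | B 0-4 | E 4-7 | A 7-11 | C 11-15 | B 15-19 | D 19-23 | A 23-27 | C 27-31 | B 31-34 | A 34-36 | C 36-37 |
Completion: A=36  B=34  C=37  D=23  E=7
Turnaround (C−A): A=35  B=34  C=33  D=18  E=7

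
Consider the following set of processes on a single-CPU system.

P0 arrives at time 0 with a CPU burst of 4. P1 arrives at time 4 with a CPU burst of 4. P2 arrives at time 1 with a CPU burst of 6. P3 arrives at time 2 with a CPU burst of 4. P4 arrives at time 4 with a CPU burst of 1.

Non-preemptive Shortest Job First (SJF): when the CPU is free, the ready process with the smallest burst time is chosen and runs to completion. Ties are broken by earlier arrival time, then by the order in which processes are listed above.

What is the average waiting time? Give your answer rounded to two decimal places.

4.00

Schedule: | P0 0-4 | P4 4-5 | P3 5-9 | P1 9-13 | P2 13-19 |
Completion: P0=4  P1=13  P2=19  P3=9  P4=5
Turnaround (C−A): P0=4  P1=9  P2=18  P3=7  P4=1
Waiting times: P0=0, P1=5, P2=12, P3=3, P4=0
Average waiting = (0+5+12+3+0) / 5 = 20/5 = 4.00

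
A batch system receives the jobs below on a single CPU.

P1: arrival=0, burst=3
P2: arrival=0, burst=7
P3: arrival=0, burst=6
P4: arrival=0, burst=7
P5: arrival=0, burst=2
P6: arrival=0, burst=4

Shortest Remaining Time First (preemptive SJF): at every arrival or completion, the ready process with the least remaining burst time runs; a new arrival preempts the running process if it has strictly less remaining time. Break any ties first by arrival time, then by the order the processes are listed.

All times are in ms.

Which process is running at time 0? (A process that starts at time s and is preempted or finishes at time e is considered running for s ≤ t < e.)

P5

Gantt: | P5 0-2 | P1 2-5 | P6 5-9 | P3 9-15 | P2 15-22 | P4 22-29 |
Completion: P1=5  P2=22  P3=15  P4=29  P5=2  P6=9
Turnaround (C−A): P1=5  P2=22  P3=15  P4=29  P5=2  P6=9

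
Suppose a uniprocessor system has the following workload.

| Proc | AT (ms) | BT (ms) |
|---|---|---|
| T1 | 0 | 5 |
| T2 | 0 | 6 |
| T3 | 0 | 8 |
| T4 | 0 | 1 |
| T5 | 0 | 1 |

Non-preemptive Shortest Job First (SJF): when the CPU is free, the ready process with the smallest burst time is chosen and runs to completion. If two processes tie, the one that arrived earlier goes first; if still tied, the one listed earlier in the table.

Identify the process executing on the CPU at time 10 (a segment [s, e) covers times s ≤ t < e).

Schedule: | T4 0-1 | T5 1-2 | T1 2-7 | T2 7-13 | T3 13-21 |
Completion: T1=7  T2=13  T3=21  T4=1  T5=2
Turnaround (C−A): T1=7  T2=13  T3=21  T4=1  T5=2

T2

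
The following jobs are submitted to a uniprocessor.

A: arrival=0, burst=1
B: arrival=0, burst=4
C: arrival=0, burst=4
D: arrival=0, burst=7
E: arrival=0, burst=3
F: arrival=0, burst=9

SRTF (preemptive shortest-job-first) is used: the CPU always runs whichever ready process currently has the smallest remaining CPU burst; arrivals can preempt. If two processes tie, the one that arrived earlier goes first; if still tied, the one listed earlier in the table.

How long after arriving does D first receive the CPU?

Timeline: | A 0-1 | E 1-4 | B 4-8 | C 8-12 | D 12-19 | F 19-28 |
Completion: A=1  B=8  C=12  D=19  E=4  F=28
Response(D) = first start − arrival = 12 − 0 = 12

12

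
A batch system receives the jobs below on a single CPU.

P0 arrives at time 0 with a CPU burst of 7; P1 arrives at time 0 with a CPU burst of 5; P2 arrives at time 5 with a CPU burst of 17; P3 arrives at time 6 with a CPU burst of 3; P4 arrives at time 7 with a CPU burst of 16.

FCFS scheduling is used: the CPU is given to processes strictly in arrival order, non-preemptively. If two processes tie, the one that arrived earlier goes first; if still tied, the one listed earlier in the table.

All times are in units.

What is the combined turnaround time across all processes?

110

Schedule: | P0 0-7 | P1 7-12 | P2 12-29 | P3 29-32 | P4 32-48 |
Completion: P0=7  P1=12  P2=29  P3=32  P4=48
Turnaround (C−A): P0=7  P1=12  P2=24  P3=26  P4=41
Turnaround = completion − arrival: P0=7, P1=12, P2=24, P3=26, P4=41
Total turnaround = 7 + 12 + 24 + 26 + 41 = 110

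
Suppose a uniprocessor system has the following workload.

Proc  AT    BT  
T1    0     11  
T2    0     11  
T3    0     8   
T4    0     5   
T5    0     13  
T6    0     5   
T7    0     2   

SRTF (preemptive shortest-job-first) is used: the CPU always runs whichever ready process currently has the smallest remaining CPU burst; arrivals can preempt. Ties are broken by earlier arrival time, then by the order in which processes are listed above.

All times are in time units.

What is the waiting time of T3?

12

Gantt: | T7 0-2 | T4 2-7 | T6 7-12 | T3 12-20 | T1 20-31 | T2 31-42 | T5 42-55 |
Completion: T1=31  T2=42  T3=20  T4=7  T5=55  T6=12  T7=2
Waiting(T3) = turnaround − burst = 20 − 8 = 12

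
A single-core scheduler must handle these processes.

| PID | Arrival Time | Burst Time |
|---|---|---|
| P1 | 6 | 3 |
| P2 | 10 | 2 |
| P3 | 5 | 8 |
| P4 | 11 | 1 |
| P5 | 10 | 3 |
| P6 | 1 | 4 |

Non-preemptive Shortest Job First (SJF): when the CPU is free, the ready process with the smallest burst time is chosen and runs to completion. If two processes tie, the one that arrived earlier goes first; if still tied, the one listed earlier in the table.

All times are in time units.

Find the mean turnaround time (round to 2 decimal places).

7.67

Gantt: | idle 0-1 | P6 1-5 | P3 5-13 | P4 13-14 | P2 14-16 | P1 16-19 | P5 19-22 |
Completion: P1=19  P2=16  P3=13  P4=14  P5=22  P6=5
Turnaround times: P1=13, P2=6, P3=8, P4=3, P5=12, P6=4
Average turnaround = (13+6+8+3+12+4) / 6 = 46/6 = 7.67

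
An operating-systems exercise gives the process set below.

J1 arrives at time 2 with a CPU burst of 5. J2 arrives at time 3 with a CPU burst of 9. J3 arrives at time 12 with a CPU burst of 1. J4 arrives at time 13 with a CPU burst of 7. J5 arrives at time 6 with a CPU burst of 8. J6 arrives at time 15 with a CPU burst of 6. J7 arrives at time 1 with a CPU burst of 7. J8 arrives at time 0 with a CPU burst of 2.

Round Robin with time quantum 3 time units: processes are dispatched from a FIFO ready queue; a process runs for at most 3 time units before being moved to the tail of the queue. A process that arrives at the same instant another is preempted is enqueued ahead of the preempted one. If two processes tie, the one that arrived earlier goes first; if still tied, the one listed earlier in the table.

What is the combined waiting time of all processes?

141

Gantt: | J8 0-2 | J7 2-5 | J1 5-8 | J2 8-11 | J7 11-14 | J5 14-17 | J1 17-19 | J2 19-22 | J3 22-23 | J4 23-26 | J7 26-27 | J6 27-30 | J5 30-33 | J2 33-36 | J4 36-39 | J6 39-42 | J5 42-44 | J4 44-45 |
Completion: J1=19  J2=36  J3=23  J4=45  J5=44  J6=42  J7=27  J8=2
Waiting = turnaround − burst: J1=12, J2=24, J3=10, J4=25, J5=30, J6=21, J7=19, J8=0
Total waiting = 12 + 24 + 10 + 25 + 30 + 21 + 19 + 0 = 141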